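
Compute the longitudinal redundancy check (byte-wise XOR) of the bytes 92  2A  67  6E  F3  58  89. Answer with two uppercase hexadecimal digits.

XOR the bytes together:
  start with 0x92
  0x92 ⊕ 0x2A = 0xB8
  0xB8 ⊕ 0x67 = 0xDF
  0xDF ⊕ 0x6E = 0xB1
  0xB1 ⊕ 0xF3 = 0x42
  0x42 ⊕ 0x58 = 0x1A
  0x1A ⊕ 0x89 = 0x93

93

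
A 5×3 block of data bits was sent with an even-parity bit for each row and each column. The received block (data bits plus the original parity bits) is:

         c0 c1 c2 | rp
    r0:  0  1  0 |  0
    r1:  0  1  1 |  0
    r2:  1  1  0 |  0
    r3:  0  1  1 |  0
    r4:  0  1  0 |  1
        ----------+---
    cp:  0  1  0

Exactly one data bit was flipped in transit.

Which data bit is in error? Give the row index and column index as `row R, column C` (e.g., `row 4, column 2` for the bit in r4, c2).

Recompute each row's even parity and compare to rp:
  r0: data parity 1, sent rp 0 → mismatch
  r1: data parity 0, sent rp 0 → ok
  r2: data parity 0, sent rp 0 → ok
  r3: data parity 0, sent rp 0 → ok
  r4: data parity 1, sent rp 1 → ok
Recompute each column's even parity and compare to cp:
  c0: data parity 1, sent cp 0 → mismatch
  c1: data parity 1, sent cp 1 → ok
  c2: data parity 0, sent cp 0 → ok
Exactly one row (r0) and one column (c0) fail → the flipped bit is at their intersection.

row 0, column 0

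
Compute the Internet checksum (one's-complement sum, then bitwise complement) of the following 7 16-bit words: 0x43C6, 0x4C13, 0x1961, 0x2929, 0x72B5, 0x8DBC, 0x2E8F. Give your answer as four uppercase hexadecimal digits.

One's-complement addition (fold any carry out of bit 15 back into bit 0):
  0x43C6 + 0x4C13 = 0x08FD9
  0x8FD9 + 0x1961 = 0x0A93A
  0xA93A + 0x2929 = 0x0D263
  0xD263 + 0x72B5 = 0x14518 → wrap carry → 0x4519
  0x4519 + 0x8DBC = 0x0D2D5
  0xD2D5 + 0x2E8F = 0x10164 → wrap carry → 0x0165
One's-complement sum = 0x0165.
Checksum = ~0x0165 & 0xFFFF = 0xFE9A.

FE9A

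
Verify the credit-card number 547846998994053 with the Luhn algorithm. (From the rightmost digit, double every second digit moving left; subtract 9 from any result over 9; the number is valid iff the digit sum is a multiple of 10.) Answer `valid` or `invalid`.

From the right, keep odd positions and double even positions (subtract 9 from any doubled value over 9):
  doubled (positions 2,4,...): 1 8 9 9 3 7 8 → sum 45
  kept (positions 1,3,...): 3 0 9 8 9 4 7 5 → sum 45
Total = 90.
90 mod 10 = 0, so the number is valid.

valid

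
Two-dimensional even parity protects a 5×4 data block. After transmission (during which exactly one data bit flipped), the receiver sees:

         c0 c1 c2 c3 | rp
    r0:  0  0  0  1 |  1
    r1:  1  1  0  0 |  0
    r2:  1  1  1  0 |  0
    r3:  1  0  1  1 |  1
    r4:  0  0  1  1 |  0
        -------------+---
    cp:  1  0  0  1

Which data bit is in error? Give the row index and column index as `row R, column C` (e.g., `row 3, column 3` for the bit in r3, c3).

Recompute each row's even parity and compare to rp:
  r0: data parity 1, sent rp 1 → ok
  r1: data parity 0, sent rp 0 → ok
  r2: data parity 1, sent rp 0 → mismatch
  r3: data parity 1, sent rp 1 → ok
  r4: data parity 0, sent rp 0 → ok
Recompute each column's even parity and compare to cp:
  c0: data parity 1, sent cp 1 → ok
  c1: data parity 0, sent cp 0 → ok
  c2: data parity 1, sent cp 0 → mismatch
  c3: data parity 1, sent cp 1 → ok
Exactly one row (r2) and one column (c2) fail → the flipped bit is at their intersection.

row 2, column 2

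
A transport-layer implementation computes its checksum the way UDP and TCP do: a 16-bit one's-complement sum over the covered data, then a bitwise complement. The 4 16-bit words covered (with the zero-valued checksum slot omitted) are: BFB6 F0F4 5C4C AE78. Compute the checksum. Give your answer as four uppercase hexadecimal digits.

One's-complement addition (fold any carry out of bit 15 back into bit 0):
  0xBFB6 + 0xF0F4 = 0x1B0AA → wrap carry → 0xB0AB
  0xB0AB + 0x5C4C = 0x10CF7 → wrap carry → 0x0CF8
  0x0CF8 + 0xAE78 = 0x0BB70
One's-complement sum = 0xBB70.
Checksum = ~0xBB70 & 0xFFFF = 0x448F.

448F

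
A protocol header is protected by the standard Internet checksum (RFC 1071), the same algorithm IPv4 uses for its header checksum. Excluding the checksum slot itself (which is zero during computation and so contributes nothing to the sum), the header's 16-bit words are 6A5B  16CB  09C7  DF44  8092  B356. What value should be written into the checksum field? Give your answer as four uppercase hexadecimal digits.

61E4

One's-complement addition (fold any carry out of bit 15 back into bit 0):
  0x6A5B + 0x16CB = 0x08126
  0x8126 + 0x09C7 = 0x08AED
  0x8AED + 0xDF44 = 0x16A31 → wrap carry → 0x6A32
  0x6A32 + 0x8092 = 0x0EAC4
  0xEAC4 + 0xB356 = 0x19E1A → wrap carry → 0x9E1B
One's-complement sum = 0x9E1B.
Checksum = ~0x9E1B & 0xFFFF = 0x61E4.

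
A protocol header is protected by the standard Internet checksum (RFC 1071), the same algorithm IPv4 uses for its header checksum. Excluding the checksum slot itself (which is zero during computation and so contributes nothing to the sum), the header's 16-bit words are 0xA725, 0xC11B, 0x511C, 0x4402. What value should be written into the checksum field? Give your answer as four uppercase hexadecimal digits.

One's-complement addition (fold any carry out of bit 15 back into bit 0):
  0xA725 + 0xC11B = 0x16840 → wrap carry → 0x6841
  0x6841 + 0x511C = 0x0B95D
  0xB95D + 0x4402 = 0x0FD5F
One's-complement sum = 0xFD5F.
Checksum = ~0xFD5F & 0xFFFF = 0x02A0.

02A0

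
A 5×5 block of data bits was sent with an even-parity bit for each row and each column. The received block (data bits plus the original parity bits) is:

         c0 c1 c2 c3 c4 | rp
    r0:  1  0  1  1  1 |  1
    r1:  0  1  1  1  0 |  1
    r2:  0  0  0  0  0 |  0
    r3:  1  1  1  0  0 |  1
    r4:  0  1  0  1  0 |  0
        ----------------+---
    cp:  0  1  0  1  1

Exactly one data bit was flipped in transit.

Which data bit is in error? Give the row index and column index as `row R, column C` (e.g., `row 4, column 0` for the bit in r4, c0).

row 0, column 2

Recompute each row's even parity and compare to rp:
  r0: data parity 0, sent rp 1 → mismatch
  r1: data parity 1, sent rp 1 → ok
  r2: data parity 0, sent rp 0 → ok
  r3: data parity 1, sent rp 1 → ok
  r4: data parity 0, sent rp 0 → ok
Recompute each column's even parity and compare to cp:
  c0: data parity 0, sent cp 0 → ok
  c1: data parity 1, sent cp 1 → ok
  c2: data parity 1, sent cp 0 → mismatch
  c3: data parity 1, sent cp 1 → ok
  c4: data parity 1, sent cp 1 → ok
Exactly one row (r0) and one column (c2) fail → the flipped bit is at their intersection.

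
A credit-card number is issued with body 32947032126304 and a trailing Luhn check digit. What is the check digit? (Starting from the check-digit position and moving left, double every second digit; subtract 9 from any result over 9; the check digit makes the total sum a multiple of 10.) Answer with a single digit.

Partial digits right→left: 4 0 3 6 2 1 2 3 0 7 4 9 2 3
Double every second digit counting from the check-digit position (so the 1st, 3rd, 5th, ... of the partial from the right).
  doubled (with −9 where >9): 8 6 4 4 0 8 4 → sum 34
  kept as-is: 0 6 1 3 7 9 3 → sum 29
Total = 34 + 29 = 63.
Check digit = (10 − (63 mod 10)) mod 10 = 7.

7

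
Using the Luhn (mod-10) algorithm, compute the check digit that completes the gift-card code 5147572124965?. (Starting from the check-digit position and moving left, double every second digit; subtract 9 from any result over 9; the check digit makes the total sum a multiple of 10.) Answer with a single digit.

6

Partial digits right→left: 5 6 9 4 2 1 2 7 5 7 4 1 5
Double every second digit counting from the check-digit position (so the 1st, 3rd, 5th, ... of the partial from the right).
  doubled (with −9 where >9): 1 9 4 4 1 8 1 → sum 28
  kept as-is: 6 4 1 7 7 1 → sum 26
Total = 28 + 26 = 54.
Check digit = (10 − (54 mod 10)) mod 10 = 6.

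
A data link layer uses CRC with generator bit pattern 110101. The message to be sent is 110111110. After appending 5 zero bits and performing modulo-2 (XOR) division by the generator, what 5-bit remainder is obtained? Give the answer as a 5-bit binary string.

01101

Append 5 zeros: 11011111000000. Divide by 110101 (XOR where the leading bit is 1):
  pos 0: 110111 XOR 110101 = 000010
  pos 4: 101100 XOR 110101 = 011001
  pos 5: 110010 XOR 110101 = 000111
  pos 8: 111000 XOR 110101 = 001101
Remainder (last 5 bits) = 01101. This is the CRC / FCS.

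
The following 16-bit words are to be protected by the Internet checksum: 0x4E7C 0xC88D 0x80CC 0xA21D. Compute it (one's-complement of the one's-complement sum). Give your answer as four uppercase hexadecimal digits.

One's-complement addition (fold any carry out of bit 15 back into bit 0):
  0x4E7C + 0xC88D = 0x11709 → wrap carry → 0x170A
  0x170A + 0x80CC = 0x097D6
  0x97D6 + 0xA21D = 0x139F3 → wrap carry → 0x39F4
One's-complement sum = 0x39F4.
Checksum = ~0x39F4 & 0xFFFF = 0xC60B.

C60B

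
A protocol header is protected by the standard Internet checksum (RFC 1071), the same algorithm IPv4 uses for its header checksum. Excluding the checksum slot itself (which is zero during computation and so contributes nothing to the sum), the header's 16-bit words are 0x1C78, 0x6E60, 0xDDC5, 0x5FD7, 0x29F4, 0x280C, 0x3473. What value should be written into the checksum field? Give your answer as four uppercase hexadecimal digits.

B116

One's-complement addition (fold any carry out of bit 15 back into bit 0):
  0x1C78 + 0x6E60 = 0x08AD8
  0x8AD8 + 0xDDC5 = 0x1689D → wrap carry → 0x689E
  0x689E + 0x5FD7 = 0x0C875
  0xC875 + 0x29F4 = 0x0F269
  0xF269 + 0x280C = 0x11A75 → wrap carry → 0x1A76
  0x1A76 + 0x3473 = 0x04EE9
One's-complement sum = 0x4EE9.
Checksum = ~0x4EE9 & 0xFFFF = 0xB116.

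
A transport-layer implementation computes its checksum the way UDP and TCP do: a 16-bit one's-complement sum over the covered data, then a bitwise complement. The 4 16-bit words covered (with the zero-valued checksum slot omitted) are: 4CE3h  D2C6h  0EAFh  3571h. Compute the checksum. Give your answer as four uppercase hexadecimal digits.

One's-complement addition (fold any carry out of bit 15 back into bit 0):
  0x4CE3 + 0xD2C6 = 0x11FA9 → wrap carry → 0x1FAA
  0x1FAA + 0x0EAF = 0x02E59
  0x2E59 + 0x3571 = 0x063CA
One's-complement sum = 0x63CA.
Checksum = ~0x63CA & 0xFFFF = 0x9C35.

9C35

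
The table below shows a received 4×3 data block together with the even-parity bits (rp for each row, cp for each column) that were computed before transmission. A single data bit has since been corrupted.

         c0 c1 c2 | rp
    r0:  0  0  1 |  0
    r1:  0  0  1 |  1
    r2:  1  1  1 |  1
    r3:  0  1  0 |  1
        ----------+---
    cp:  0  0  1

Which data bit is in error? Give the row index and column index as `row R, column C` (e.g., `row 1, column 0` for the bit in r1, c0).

Recompute each row's even parity and compare to rp:
  r0: data parity 1, sent rp 0 → mismatch
  r1: data parity 1, sent rp 1 → ok
  r2: data parity 1, sent rp 1 → ok
  r3: data parity 1, sent rp 1 → ok
Recompute each column's even parity and compare to cp:
  c0: data parity 1, sent cp 0 → mismatch
  c1: data parity 0, sent cp 0 → ok
  c2: data parity 1, sent cp 1 → ok
Exactly one row (r0) and one column (c0) fail → the flipped bit is at their intersection.

row 0, column 0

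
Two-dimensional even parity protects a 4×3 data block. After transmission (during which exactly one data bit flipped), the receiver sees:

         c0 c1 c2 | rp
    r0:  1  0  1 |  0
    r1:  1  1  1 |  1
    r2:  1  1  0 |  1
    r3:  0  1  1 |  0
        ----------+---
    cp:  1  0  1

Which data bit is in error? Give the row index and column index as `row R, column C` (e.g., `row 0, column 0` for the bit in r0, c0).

row 2, column 1

Recompute each row's even parity and compare to rp:
  r0: data parity 0, sent rp 0 → ok
  r1: data parity 1, sent rp 1 → ok
  r2: data parity 0, sent rp 1 → mismatch
  r3: data parity 0, sent rp 0 → ok
Recompute each column's even parity and compare to cp:
  c0: data parity 1, sent cp 1 → ok
  c1: data parity 1, sent cp 0 → mismatch
  c2: data parity 1, sent cp 1 → ok
Exactly one row (r2) and one column (c1) fail → the flipped bit is at their intersection.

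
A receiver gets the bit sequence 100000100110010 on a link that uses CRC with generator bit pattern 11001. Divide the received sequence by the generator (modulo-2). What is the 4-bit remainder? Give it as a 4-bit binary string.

Modulo-2 division of 100000100110010 by 11001:
  pos 0: 10000 XOR 11001 = 01001
  pos 1: 10010 XOR 11001 = 01011
  pos 2: 10111 XOR 11001 = 01110
  pos 3: 11100 XOR 11001 = 00101
  pos 5: 10101 XOR 11001 = 01100
  pos 6: 11001 XOR 11001 = 00000
Remainder = 0010 (nonzero — an error is detected).

0010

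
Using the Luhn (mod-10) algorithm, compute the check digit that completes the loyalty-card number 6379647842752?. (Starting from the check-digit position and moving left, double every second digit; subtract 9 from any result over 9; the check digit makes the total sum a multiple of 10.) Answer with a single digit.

6

Partial digits right→left: 2 5 7 2 4 8 7 4 6 9 7 3 6
Double every second digit counting from the check-digit position (so the 1st, 3rd, 5th, ... of the partial from the right).
  doubled (with −9 where >9): 4 5 8 5 3 5 3 → sum 33
  kept as-is: 5 2 8 4 9 3 → sum 31
Total = 33 + 31 = 64.
Check digit = (10 − (64 mod 10)) mod 10 = 6.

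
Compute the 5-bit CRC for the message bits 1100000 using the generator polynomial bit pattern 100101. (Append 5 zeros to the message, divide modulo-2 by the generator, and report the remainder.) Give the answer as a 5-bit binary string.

Append 5 zeros: 110000000000. Divide by 100101 (XOR where the leading bit is 1):
  pos 0: 110000 XOR 100101 = 010101
  pos 1: 101010 XOR 100101 = 001111
  pos 3: 111100 XOR 100101 = 011001
  pos 4: 110010 XOR 100101 = 010111
  pos 5: 101110 XOR 100101 = 001011
Remainder (last 5 bits) = 10110. This is the CRC / FCS.

10110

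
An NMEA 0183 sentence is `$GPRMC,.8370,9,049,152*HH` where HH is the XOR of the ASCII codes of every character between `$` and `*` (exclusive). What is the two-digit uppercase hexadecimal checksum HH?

5B

XOR the ASCII codes of the payload characters:
  'G' = 0x47 → acc = 0x47
  'P' = 0x50 → acc = 0x17
  'R' = 0x52 → acc = 0x45
  'M' = 0x4D → acc = 0x08
  'C' = 0x43 → acc = 0x4B
  ',' = 0x2C → acc = 0x67
  '.' = 0x2E → acc = 0x49
  '8' = 0x38 → acc = 0x71
  '3' = 0x33 → acc = 0x42
  '7' = 0x37 → acc = 0x75
  '0' = 0x30 → acc = 0x45
  ',' = 0x2C → acc = 0x69
  '9' = 0x39 → acc = 0x50
  ',' = 0x2C → acc = 0x7C
  '0' = 0x30 → acc = 0x4C
  '4' = 0x34 → acc = 0x78
  '9' = 0x39 → acc = 0x41
  ',' = 0x2C → acc = 0x6D
  '1' = 0x31 → acc = 0x5C
  '5' = 0x35 → acc = 0x69
  '2' = 0x32 → acc = 0x5B
Checksum = 0x5B.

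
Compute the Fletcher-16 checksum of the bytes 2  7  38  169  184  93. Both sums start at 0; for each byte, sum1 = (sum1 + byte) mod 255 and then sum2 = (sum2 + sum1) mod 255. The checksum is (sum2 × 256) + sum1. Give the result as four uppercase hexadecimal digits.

Running sums (mod 255):
  after byte 0 (2): sum1=2, sum2=2
  after byte 1 (7): sum1=9, sum2=11
  after byte 2 (38): sum1=47, sum2=58
  after byte 3 (169): sum1=216, sum2=19
  after byte 4 (184): sum1=145, sum2=164
  after byte 5 (93): sum1=238, sum2=147
Checksum = sum2·256 + sum1 = 147·256 + 238 = 37870 = 0x93EE.

93EE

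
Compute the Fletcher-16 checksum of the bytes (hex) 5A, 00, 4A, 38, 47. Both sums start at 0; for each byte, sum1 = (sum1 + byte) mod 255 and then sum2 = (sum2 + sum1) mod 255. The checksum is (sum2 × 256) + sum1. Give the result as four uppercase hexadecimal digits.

5A24

Running sums (mod 255):
  after byte 0 (5A): sum1=90, sum2=90
  after byte 1 (00): sum1=90, sum2=180
  after byte 2 (4A): sum1=164, sum2=89
  after byte 3 (38): sum1=220, sum2=54
  after byte 4 (47): sum1=36, sum2=90
Checksum = sum2·256 + sum1 = 90·256 + 36 = 23076 = 0x5A24.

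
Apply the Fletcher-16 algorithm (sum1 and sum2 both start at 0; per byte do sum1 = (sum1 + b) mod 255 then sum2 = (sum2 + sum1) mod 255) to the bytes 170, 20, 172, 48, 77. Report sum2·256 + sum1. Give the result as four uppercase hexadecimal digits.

59E8

Running sums (mod 255):
  after byte 0 (170): sum1=170, sum2=170
  after byte 1 (20): sum1=190, sum2=105
  after byte 2 (172): sum1=107, sum2=212
  after byte 3 (48): sum1=155, sum2=112
  after byte 4 (77): sum1=232, sum2=89
Checksum = sum2·256 + sum1 = 89·256 + 232 = 23016 = 0x59E8.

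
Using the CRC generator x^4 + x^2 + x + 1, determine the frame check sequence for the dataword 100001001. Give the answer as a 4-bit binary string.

1000

Append 4 zeros: 1000010010000. Divide by 10111 (XOR where the leading bit is 1):
  pos 0: 10000 XOR 10111 = 00111
  pos 2: 11110 XOR 10111 = 01001
  pos 3: 10010 XOR 10111 = 00101
  pos 5: 10110 XOR 10111 = 00001
Remainder (last 4 bits) = 1000. This is the CRC / FCS.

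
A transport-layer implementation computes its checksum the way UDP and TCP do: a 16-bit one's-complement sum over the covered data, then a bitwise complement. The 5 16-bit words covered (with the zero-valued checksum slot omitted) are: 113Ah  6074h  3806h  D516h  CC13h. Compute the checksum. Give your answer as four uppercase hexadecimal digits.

One's-complement addition (fold any carry out of bit 15 back into bit 0):
  0x113A + 0x6074 = 0x071AE
  0x71AE + 0x3806 = 0x0A9B4
  0xA9B4 + 0xD516 = 0x17ECA → wrap carry → 0x7ECB
  0x7ECB + 0xCC13 = 0x14ADE → wrap carry → 0x4ADF
One's-complement sum = 0x4ADF.
Checksum = ~0x4ADF & 0xFFFF = 0xB520.

B520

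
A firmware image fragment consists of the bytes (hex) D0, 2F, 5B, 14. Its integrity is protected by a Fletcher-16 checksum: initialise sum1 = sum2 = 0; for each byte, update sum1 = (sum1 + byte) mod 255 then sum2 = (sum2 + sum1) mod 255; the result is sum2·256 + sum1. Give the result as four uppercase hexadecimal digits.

Running sums (mod 255):
  after byte 0 (D0): sum1=208, sum2=208
  after byte 1 (2F): sum1=0, sum2=208
  after byte 2 (5B): sum1=91, sum2=44
  after byte 3 (14): sum1=111, sum2=155
Checksum = sum2·256 + sum1 = 155·256 + 111 = 39791 = 0x9B6F.

9B6F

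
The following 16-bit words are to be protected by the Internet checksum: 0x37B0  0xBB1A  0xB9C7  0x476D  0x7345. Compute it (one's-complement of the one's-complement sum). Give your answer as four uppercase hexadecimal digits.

98BA

One's-complement addition (fold any carry out of bit 15 back into bit 0):
  0x37B0 + 0xBB1A = 0x0F2CA
  0xF2CA + 0xB9C7 = 0x1AC91 → wrap carry → 0xAC92
  0xAC92 + 0x476D = 0x0F3FF
  0xF3FF + 0x7345 = 0x16744 → wrap carry → 0x6745
One's-complement sum = 0x6745.
Checksum = ~0x6745 & 0xFFFF = 0x98BA.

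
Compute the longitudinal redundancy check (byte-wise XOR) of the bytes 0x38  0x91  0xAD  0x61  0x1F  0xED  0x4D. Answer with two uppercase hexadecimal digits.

XOR the bytes together:
  start with 0x38
  0x38 ⊕ 0x91 = 0xA9
  0xA9 ⊕ 0xAD = 0x04
  0x04 ⊕ 0x61 = 0x65
  0x65 ⊕ 0x1F = 0x7A
  0x7A ⊕ 0xED = 0x97
  0x97 ⊕ 0x4D = 0xDA

DA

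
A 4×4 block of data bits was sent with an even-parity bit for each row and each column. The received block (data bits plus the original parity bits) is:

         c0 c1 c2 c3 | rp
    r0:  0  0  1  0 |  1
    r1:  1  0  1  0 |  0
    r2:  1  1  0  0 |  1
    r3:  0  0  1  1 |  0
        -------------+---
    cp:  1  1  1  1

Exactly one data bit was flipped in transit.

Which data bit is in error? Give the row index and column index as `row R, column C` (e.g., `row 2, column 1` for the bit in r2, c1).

row 2, column 0

Recompute each row's even parity and compare to rp:
  r0: data parity 1, sent rp 1 → ok
  r1: data parity 0, sent rp 0 → ok
  r2: data parity 0, sent rp 1 → mismatch
  r3: data parity 0, sent rp 0 → ok
Recompute each column's even parity and compare to cp:
  c0: data parity 0, sent cp 1 → mismatch
  c1: data parity 1, sent cp 1 → ok
  c2: data parity 1, sent cp 1 → ok
  c3: data parity 1, sent cp 1 → ok
Exactly one row (r2) and one column (c0) fail → the flipped bit is at their intersection.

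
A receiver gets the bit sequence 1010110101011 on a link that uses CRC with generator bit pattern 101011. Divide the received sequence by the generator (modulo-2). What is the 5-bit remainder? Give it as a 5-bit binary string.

00000

Modulo-2 division of 1010110101011 by 101011:
  pos 0: 101011 XOR 101011 = 000000
  pos 7: 101011 XOR 101011 = 000000
Remainder = 00000 (zero — the frame passes the CRC check).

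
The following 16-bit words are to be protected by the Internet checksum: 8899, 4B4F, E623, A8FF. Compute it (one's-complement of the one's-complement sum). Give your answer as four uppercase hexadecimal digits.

9CF3

One's-complement addition (fold any carry out of bit 15 back into bit 0):
  0x8899 + 0x4B4F = 0x0D3E8
  0xD3E8 + 0xE623 = 0x1BA0B → wrap carry → 0xBA0C
  0xBA0C + 0xA8FF = 0x1630B → wrap carry → 0x630C
One's-complement sum = 0x630C.
Checksum = ~0x630C & 0xFFFF = 0x9CF3.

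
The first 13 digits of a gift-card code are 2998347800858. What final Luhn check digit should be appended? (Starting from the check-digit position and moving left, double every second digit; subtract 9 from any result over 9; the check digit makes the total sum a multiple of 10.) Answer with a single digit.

Partial digits right→left: 8 5 8 0 0 8 7 4 3 8 9 9 2
Double every second digit counting from the check-digit position (so the 1st, 3rd, 5th, ... of the partial from the right).
  doubled (with −9 where >9): 7 7 0 5 6 9 4 → sum 38
  kept as-is: 5 0 8 4 8 9 → sum 34
Total = 38 + 34 = 72.
Check digit = (10 − (72 mod 10)) mod 10 = 8.

8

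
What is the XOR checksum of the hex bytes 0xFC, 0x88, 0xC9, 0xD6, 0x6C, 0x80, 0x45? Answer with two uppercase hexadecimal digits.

C2

XOR the bytes together:
  start with 0xFC
  0xFC ⊕ 0x88 = 0x74
  0x74 ⊕ 0xC9 = 0xBD
  0xBD ⊕ 0xD6 = 0x6B
  0x6B ⊕ 0x6C = 0x07
  0x07 ⊕ 0x80 = 0x87
  0x87 ⊕ 0x45 = 0xC2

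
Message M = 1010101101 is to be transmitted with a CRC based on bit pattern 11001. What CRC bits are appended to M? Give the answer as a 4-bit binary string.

1111

Append 4 zeros: 10101011010000. Divide by 11001 (XOR where the leading bit is 1):
  pos 0: 10101 XOR 11001 = 01100
  pos 1: 11000 XOR 11001 = 00001
  pos 5: 11101 XOR 11001 = 00100
  pos 7: 10000 XOR 11001 = 01001
  pos 8: 10010 XOR 11001 = 01011
  pos 9: 10110 XOR 11001 = 01111
Remainder (last 4 bits) = 1111. This is the CRC / FCS.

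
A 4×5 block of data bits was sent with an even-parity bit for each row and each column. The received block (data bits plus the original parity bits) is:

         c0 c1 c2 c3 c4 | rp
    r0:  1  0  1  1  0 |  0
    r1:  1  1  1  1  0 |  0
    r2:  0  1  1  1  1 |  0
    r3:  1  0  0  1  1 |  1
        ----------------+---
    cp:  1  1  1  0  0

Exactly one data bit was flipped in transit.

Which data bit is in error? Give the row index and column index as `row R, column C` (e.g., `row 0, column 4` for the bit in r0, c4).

Recompute each row's even parity and compare to rp:
  r0: data parity 1, sent rp 0 → mismatch
  r1: data parity 0, sent rp 0 → ok
  r2: data parity 0, sent rp 0 → ok
  r3: data parity 1, sent rp 1 → ok
Recompute each column's even parity and compare to cp:
  c0: data parity 1, sent cp 1 → ok
  c1: data parity 0, sent cp 1 → mismatch
  c2: data parity 1, sent cp 1 → ok
  c3: data parity 0, sent cp 0 → ok
  c4: data parity 0, sent cp 0 → ok
Exactly one row (r0) and one column (c1) fail → the flipped bit is at their intersection.

row 0, column 1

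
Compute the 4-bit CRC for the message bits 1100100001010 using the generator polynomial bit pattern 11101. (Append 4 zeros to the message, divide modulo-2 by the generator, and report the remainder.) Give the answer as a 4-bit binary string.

0111

Append 4 zeros: 11001000010100000. Divide by 11101 (XOR where the leading bit is 1):
  pos 0: 11001 XOR 11101 = 00100
  pos 2: 10000 XOR 11101 = 01101
  pos 3: 11010 XOR 11101 = 00111
  pos 5: 11101 XOR 11101 = 00000
  pos 11: 10000 XOR 11101 = 01101
  pos 12: 11010 XOR 11101 = 00111
Remainder (last 4 bits) = 0111. This is the CRC / FCS.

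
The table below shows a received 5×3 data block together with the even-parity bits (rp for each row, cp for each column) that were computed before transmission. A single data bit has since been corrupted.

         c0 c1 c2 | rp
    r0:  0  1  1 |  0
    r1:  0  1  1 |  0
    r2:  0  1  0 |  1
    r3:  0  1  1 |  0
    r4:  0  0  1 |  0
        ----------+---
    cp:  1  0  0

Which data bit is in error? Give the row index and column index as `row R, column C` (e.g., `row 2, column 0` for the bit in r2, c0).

row 4, column 0

Recompute each row's even parity and compare to rp:
  r0: data parity 0, sent rp 0 → ok
  r1: data parity 0, sent rp 0 → ok
  r2: data parity 1, sent rp 1 → ok
  r3: data parity 0, sent rp 0 → ok
  r4: data parity 1, sent rp 0 → mismatch
Recompute each column's even parity and compare to cp:
  c0: data parity 0, sent cp 1 → mismatch
  c1: data parity 0, sent cp 0 → ok
  c2: data parity 0, sent cp 0 → ok
Exactly one row (r4) and one column (c0) fail → the flipped bit is at their intersection.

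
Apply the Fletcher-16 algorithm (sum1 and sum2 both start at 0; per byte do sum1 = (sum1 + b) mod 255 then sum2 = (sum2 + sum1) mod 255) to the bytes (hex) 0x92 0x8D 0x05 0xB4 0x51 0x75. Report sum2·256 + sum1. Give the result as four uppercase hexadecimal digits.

Running sums (mod 255):
  after byte 0 (0x92): sum1=146, sum2=146
  after byte 1 (0x8D): sum1=32, sum2=178
  after byte 2 (0x05): sum1=37, sum2=215
  after byte 3 (0xB4): sum1=217, sum2=177
  after byte 4 (0x51): sum1=43, sum2=220
  after byte 5 (0x75): sum1=160, sum2=125
Checksum = sum2·256 + sum1 = 125·256 + 160 = 32160 = 0x7DA0.

7DA0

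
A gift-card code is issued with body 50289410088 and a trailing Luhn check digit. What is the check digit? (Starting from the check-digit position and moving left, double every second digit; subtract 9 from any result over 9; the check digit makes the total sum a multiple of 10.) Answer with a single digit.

7

Partial digits right→left: 8 8 0 0 1 4 9 8 2 0 5
Double every second digit counting from the check-digit position (so the 1st, 3rd, 5th, ... of the partial from the right).
  doubled (with −9 where >9): 7 0 2 9 4 1 → sum 23
  kept as-is: 8 0 4 8 0 → sum 20
Total = 23 + 20 = 43.
Check digit = (10 − (43 mod 10)) mod 10 = 7.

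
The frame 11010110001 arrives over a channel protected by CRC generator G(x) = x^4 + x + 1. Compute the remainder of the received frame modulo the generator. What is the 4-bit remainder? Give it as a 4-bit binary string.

Modulo-2 division of 11010110001 by 10011:
  pos 0: 11010 XOR 10011 = 01001
  pos 1: 10011 XOR 10011 = 00000
  pos 6: 10001 XOR 10011 = 00010
Remainder = 0010 (nonzero — an error is detected).

0010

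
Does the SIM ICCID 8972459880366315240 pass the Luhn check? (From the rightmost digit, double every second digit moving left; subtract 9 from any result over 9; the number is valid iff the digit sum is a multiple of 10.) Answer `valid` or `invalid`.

invalid

From the right, keep odd positions and double even positions (subtract 9 from any doubled value over 9):
  doubled (positions 2,4,...): 8 1 6 3 0 7 1 4 9 → sum 39
  kept (positions 1,3,...): 0 2 1 6 3 8 9 4 7 8 → sum 48
Total = 87.
87 mod 10 = 7, so the number is invalid.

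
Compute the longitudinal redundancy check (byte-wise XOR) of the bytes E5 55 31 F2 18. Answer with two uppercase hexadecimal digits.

XOR the bytes together:
  start with 0xE5
  0xE5 ⊕ 0x55 = 0xB0
  0xB0 ⊕ 0x31 = 0x81
  0x81 ⊕ 0xF2 = 0x73
  0x73 ⊕ 0x18 = 0x6B

6B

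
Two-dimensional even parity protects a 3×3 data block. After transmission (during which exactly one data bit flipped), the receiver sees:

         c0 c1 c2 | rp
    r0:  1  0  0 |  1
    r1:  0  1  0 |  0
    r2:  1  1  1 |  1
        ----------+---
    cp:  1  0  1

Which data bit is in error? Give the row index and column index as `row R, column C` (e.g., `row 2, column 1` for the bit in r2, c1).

row 1, column 0

Recompute each row's even parity and compare to rp:
  r0: data parity 1, sent rp 1 → ok
  r1: data parity 1, sent rp 0 → mismatch
  r2: data parity 1, sent rp 1 → ok
Recompute each column's even parity and compare to cp:
  c0: data parity 0, sent cp 1 → mismatch
  c1: data parity 0, sent cp 0 → ok
  c2: data parity 1, sent cp 1 → ok
Exactly one row (r1) and one column (c0) fail → the flipped bit is at their intersection.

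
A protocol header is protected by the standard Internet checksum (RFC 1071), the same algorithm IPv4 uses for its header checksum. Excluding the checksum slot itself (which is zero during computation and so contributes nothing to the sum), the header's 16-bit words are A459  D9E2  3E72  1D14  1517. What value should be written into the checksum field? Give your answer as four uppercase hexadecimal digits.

One's-complement addition (fold any carry out of bit 15 back into bit 0):
  0xA459 + 0xD9E2 = 0x17E3B → wrap carry → 0x7E3C
  0x7E3C + 0x3E72 = 0x0BCAE
  0xBCAE + 0x1D14 = 0x0D9C2
  0xD9C2 + 0x1517 = 0x0EED9
One's-complement sum = 0xEED9.
Checksum = ~0xEED9 & 0xFFFF = 0x1126.

1126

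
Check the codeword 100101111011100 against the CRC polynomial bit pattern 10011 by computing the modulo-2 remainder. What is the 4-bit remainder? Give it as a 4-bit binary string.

0000

Modulo-2 division of 100101111011100 by 10011:
  pos 0: 10010 XOR 10011 = 00001
  pos 4: 11111 XOR 10011 = 01100
  pos 5: 11000 XOR 10011 = 01011
  pos 6: 10111 XOR 10011 = 00100
  pos 8: 10011 XOR 10011 = 00000
Remainder = 0000 (zero — the frame passes the CRC check).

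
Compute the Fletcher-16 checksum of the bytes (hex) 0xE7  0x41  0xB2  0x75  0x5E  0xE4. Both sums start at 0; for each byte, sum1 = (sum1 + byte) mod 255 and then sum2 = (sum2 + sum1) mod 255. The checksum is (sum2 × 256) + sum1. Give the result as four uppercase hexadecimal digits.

Running sums (mod 255):
  after byte 0 (0xE7): sum1=231, sum2=231
  after byte 1 (0x41): sum1=41, sum2=17
  after byte 2 (0xB2): sum1=219, sum2=236
  after byte 3 (0x75): sum1=81, sum2=62
  after byte 4 (0x5E): sum1=175, sum2=237
  after byte 5 (0xE4): sum1=148, sum2=130
Checksum = sum2·256 + sum1 = 130·256 + 148 = 33428 = 0x8294.

8294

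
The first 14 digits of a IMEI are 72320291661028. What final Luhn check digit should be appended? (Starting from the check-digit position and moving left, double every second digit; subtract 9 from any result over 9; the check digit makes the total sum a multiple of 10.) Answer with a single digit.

Partial digits right→left: 8 2 0 1 6 6 1 9 2 0 2 3 2 7
Double every second digit counting from the check-digit position (so the 1st, 3rd, 5th, ... of the partial from the right).
  doubled (with −9 where >9): 7 0 3 2 4 4 4 → sum 24
  kept as-is: 2 1 6 9 0 3 7 → sum 28
Total = 24 + 28 = 52.
Check digit = (10 − (52 mod 10)) mod 10 = 8.

8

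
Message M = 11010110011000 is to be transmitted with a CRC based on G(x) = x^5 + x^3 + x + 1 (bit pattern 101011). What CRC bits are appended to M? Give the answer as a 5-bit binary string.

11010

Append 5 zeros: 1101011001100000000. Divide by 101011 (XOR where the leading bit is 1):
  pos 0: 110101 XOR 101011 = 011110
  pos 1: 111101 XOR 101011 = 010110
  pos 2: 101100 XOR 101011 = 000111
  pos 5: 111011 XOR 101011 = 010000
  pos 6: 100000 XOR 101011 = 001011
  pos 8: 101100 XOR 101011 = 000111
  pos 11: 111000 XOR 101011 = 010011
  pos 12: 100110 XOR 101011 = 001101
Remainder (last 5 bits) = 11010. This is the CRC / FCS.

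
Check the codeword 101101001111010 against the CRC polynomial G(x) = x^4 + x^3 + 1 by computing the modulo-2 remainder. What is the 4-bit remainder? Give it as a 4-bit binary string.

0000

Modulo-2 division of 101101001111010 by 11001:
  pos 0: 10110 XOR 11001 = 01111
  pos 1: 11111 XOR 11001 = 00110
  pos 3: 11000 XOR 11001 = 00001
  pos 7: 11111 XOR 11001 = 00110
  pos 9: 11001 XOR 11001 = 00000
Remainder = 0000 (zero — the frame passes the CRC check).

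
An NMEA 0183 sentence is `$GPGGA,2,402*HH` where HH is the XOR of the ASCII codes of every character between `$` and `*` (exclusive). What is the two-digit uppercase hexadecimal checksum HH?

52

XOR the ASCII codes of the payload characters:
  'G' = 0x47 → acc = 0x47
  'P' = 0x50 → acc = 0x17
  'G' = 0x47 → acc = 0x50
  'G' = 0x47 → acc = 0x17
  'A' = 0x41 → acc = 0x56
  ',' = 0x2C → acc = 0x7A
  '2' = 0x32 → acc = 0x48
  ',' = 0x2C → acc = 0x64
  '4' = 0x34 → acc = 0x50
  '0' = 0x30 → acc = 0x60
  '2' = 0x32 → acc = 0x52
Checksum = 0x52.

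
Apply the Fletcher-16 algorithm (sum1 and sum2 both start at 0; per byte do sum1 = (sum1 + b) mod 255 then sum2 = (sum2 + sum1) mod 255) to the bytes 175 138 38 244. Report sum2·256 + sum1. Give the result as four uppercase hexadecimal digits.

Running sums (mod 255):
  after byte 0 (175): sum1=175, sum2=175
  after byte 1 (138): sum1=58, sum2=233
  after byte 2 (38): sum1=96, sum2=74
  after byte 3 (244): sum1=85, sum2=159
Checksum = sum2·256 + sum1 = 159·256 + 85 = 40789 = 0x9F55.

9F55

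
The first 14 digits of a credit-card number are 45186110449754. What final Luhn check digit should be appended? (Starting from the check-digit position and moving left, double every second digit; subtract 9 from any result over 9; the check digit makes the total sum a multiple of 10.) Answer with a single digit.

9

Partial digits right→left: 4 5 7 9 4 4 0 1 1 6 8 1 5 4
Double every second digit counting from the check-digit position (so the 1st, 3rd, 5th, ... of the partial from the right).
  doubled (with −9 where >9): 8 5 8 0 2 7 1 → sum 31
  kept as-is: 5 9 4 1 6 1 4 → sum 30
Total = 31 + 30 = 61.
Check digit = (10 − (61 mod 10)) mod 10 = 9.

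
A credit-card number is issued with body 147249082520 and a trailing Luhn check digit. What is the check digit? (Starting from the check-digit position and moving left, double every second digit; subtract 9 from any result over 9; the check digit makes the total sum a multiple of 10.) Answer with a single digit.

5

Partial digits right→left: 0 2 5 2 8 0 9 4 2 7 4 1
Double every second digit counting from the check-digit position (so the 1st, 3rd, 5th, ... of the partial from the right).
  doubled (with −9 where >9): 0 1 7 9 4 8 → sum 29
  kept as-is: 2 2 0 4 7 1 → sum 16
Total = 29 + 16 = 45.
Check digit = (10 − (45 mod 10)) mod 10 = 5.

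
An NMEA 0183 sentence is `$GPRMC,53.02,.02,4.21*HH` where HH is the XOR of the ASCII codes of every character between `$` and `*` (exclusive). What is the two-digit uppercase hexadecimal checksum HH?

XOR the ASCII codes of the payload characters:
  'G' = 0x47 → acc = 0x47
  'P' = 0x50 → acc = 0x17
  'R' = 0x52 → acc = 0x45
  'M' = 0x4D → acc = 0x08
  'C' = 0x43 → acc = 0x4B
  ',' = 0x2C → acc = 0x67
  '5' = 0x35 → acc = 0x52
  '3' = 0x33 → acc = 0x61
  '.' = 0x2E → acc = 0x4F
  '0' = 0x30 → acc = 0x7F
  '2' = 0x32 → acc = 0x4D
  ',' = 0x2C → acc = 0x61
  '.' = 0x2E → acc = 0x4F
  '0' = 0x30 → acc = 0x7F
  '2' = 0x32 → acc = 0x4D
  ',' = 0x2C → acc = 0x61
  '4' = 0x34 → acc = 0x55
  '.' = 0x2E → acc = 0x7B
  '2' = 0x32 → acc = 0x49
  '1' = 0x31 → acc = 0x78
Checksum = 0x78.

78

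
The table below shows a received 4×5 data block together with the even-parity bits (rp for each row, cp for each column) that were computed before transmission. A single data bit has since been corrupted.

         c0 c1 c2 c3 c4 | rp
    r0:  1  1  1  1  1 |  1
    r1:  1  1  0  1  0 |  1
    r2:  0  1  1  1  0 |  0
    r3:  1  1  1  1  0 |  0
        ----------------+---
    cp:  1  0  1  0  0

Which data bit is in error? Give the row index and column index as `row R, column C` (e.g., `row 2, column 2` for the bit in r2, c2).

row 2, column 4

Recompute each row's even parity and compare to rp:
  r0: data parity 1, sent rp 1 → ok
  r1: data parity 1, sent rp 1 → ok
  r2: data parity 1, sent rp 0 → mismatch
  r3: data parity 0, sent rp 0 → ok
Recompute each column's even parity and compare to cp:
  c0: data parity 1, sent cp 1 → ok
  c1: data parity 0, sent cp 0 → ok
  c2: data parity 1, sent cp 1 → ok
  c3: data parity 0, sent cp 0 → ok
  c4: data parity 1, sent cp 0 → mismatch
Exactly one row (r2) and one column (c4) fail → the flipped bit is at their intersection.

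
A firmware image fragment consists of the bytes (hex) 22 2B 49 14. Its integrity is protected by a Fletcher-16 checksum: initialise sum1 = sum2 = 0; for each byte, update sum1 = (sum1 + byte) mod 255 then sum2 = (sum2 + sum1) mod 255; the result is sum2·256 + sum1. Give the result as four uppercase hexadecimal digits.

B0AA

Running sums (mod 255):
  after byte 0 (22): sum1=34, sum2=34
  after byte 1 (2B): sum1=77, sum2=111
  after byte 2 (49): sum1=150, sum2=6
  after byte 3 (14): sum1=170, sum2=176
Checksum = sum2·256 + sum1 = 176·256 + 170 = 45226 = 0xB0AA.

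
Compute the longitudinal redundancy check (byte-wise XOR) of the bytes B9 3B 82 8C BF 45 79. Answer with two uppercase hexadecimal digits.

0F

XOR the bytes together:
  start with 0xB9
  0xB9 ⊕ 0x3B = 0x82
  0x82 ⊕ 0x82 = 0x00
  0x00 ⊕ 0x8C = 0x8C
  0x8C ⊕ 0xBF = 0x33
  0x33 ⊕ 0x45 = 0x76
  0x76 ⊕ 0x79 = 0x0F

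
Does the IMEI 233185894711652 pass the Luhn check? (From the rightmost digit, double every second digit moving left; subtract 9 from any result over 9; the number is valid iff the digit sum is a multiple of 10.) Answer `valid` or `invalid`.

valid

From the right, keep odd positions and double even positions (subtract 9 from any doubled value over 9):
  doubled (positions 2,4,...): 1 2 5 9 1 2 6 → sum 26
  kept (positions 1,3,...): 2 6 1 4 8 8 3 2 → sum 34
Total = 60.
60 mod 10 = 0, so the number is valid.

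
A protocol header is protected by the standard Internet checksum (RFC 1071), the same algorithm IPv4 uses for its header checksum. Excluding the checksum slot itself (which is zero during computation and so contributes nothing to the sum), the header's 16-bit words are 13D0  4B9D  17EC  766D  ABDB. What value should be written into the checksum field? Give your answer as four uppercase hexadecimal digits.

665D

One's-complement addition (fold any carry out of bit 15 back into bit 0):
  0x13D0 + 0x4B9D = 0x05F6D
  0x5F6D + 0x17EC = 0x07759
  0x7759 + 0x766D = 0x0EDC6
  0xEDC6 + 0xABDB = 0x199A1 → wrap carry → 0x99A2
One's-complement sum = 0x99A2.
Checksum = ~0x99A2 & 0xFFFF = 0x665D.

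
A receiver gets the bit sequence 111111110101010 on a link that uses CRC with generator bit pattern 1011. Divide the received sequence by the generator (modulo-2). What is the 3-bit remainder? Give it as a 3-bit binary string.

Modulo-2 division of 111111110101010 by 1011:
  pos 0: 1111 XOR 1011 = 0100
  pos 1: 1001 XOR 1011 = 0010
  pos 3: 1011 XOR 1011 = 0000
  pos 7: 1010 XOR 1011 = 0001
  pos 10: 1101 XOR 1011 = 0110
  pos 11: 1100 XOR 1011 = 0111
Remainder = 111 (nonzero — an error is detected).

111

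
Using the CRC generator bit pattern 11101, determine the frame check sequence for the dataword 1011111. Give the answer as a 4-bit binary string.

Append 4 zeros: 10111110000. Divide by 11101 (XOR where the leading bit is 1):
  pos 0: 10111 XOR 11101 = 01010
  pos 1: 10101 XOR 11101 = 01000
  pos 2: 10001 XOR 11101 = 01100
  pos 3: 11000 XOR 11101 = 00101
  pos 5: 10100 XOR 11101 = 01001
  pos 6: 10010 XOR 11101 = 01111
Remainder (last 4 bits) = 1111. This is the CRC / FCS.

1111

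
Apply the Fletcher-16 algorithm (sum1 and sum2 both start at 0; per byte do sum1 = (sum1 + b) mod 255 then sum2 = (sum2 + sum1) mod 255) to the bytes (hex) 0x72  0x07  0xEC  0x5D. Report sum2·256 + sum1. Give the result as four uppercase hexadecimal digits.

Running sums (mod 255):
  after byte 0 (0x72): sum1=114, sum2=114
  after byte 1 (0x07): sum1=121, sum2=235
  after byte 2 (0xEC): sum1=102, sum2=82
  after byte 3 (0x5D): sum1=195, sum2=22
Checksum = sum2·256 + sum1 = 22·256 + 195 = 5827 = 0x16C3.

16C3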